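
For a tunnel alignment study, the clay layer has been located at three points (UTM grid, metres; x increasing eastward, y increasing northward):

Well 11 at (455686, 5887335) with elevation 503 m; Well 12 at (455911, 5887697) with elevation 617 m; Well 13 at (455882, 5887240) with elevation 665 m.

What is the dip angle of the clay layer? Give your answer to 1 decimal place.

Let the plane be z = a·x + b·y + c.
Well 12−Well 11: 225a + 362b = 114;  Well 13−Well 11: 196a − 95b = 162.
Solving gives a = 0.75248, b = −0.15278.
Gradient magnitude |∇z| = √(a² + b²) = √(0.56622 + 0.02334) = 0.76783.
True dip = arctan(0.76783) = 37.5°, dipping toward WNW (azimuth ≈ 281°).

37.5°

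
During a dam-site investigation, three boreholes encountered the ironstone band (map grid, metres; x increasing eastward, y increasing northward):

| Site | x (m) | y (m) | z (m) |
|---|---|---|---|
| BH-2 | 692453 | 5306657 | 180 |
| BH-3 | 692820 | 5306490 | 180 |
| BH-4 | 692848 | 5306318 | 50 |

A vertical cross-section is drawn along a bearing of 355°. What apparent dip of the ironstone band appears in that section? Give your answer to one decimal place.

Two edge vectors: BH-2→BH-3 = (367, -167, 0), BH-2→BH-4 = (395, -339, -130).
Normal n = (BH-2→BH-3) × (BH-2→BH-4) = (21710, 47710, -58448).
So ∂z/∂x = −n_x/n_z = 0.37144 and ∂z/∂y = −n_y/n_z = 0.81628.
Unit vector along 355° is (sin 355°, cos 355°) = (-0.0872, 0.9962).
Slope in that direction = a·(-0.0872) + b·(0.9962) = 0.78080.
Apparent dip = arctan|0.78080| = 38.0° (true dip is 41.9°, so apparent ≤ true as expected).

38.0°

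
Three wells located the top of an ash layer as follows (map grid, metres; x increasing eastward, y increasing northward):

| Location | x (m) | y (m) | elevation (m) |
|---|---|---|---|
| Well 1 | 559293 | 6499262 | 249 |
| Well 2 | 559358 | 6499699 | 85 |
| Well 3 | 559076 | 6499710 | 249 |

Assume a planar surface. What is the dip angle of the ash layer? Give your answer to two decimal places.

Two edge vectors: Well 1→Well 2 = (65, 437, -164), Well 1→Well 3 = (-217, 448, 0).
Normal n = (Well 1→Well 2) × (Well 1→Well 3) = (73472, 35588, 123949).
So ∂z/∂x = −n_x/n_z = −0.59276 and ∂z/∂y = −n_y/n_z = −0.28712.
Gradient magnitude |∇z| = √(a² + b²) = √(0.35136 + 0.08244) = 0.65864.
True dip = arctan(0.65864) = 33.37°, dipping toward ENE (azimuth ≈ 064°).

33.37°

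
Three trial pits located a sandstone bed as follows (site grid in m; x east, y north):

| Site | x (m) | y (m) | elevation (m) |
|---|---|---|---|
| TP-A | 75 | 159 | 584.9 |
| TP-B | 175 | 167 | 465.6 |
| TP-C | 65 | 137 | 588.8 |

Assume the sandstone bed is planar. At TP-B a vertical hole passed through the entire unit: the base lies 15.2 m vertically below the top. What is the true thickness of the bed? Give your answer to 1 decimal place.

9.4 m

Two edge vectors: TP-A→TP-B = (100, 8, -119.3), TP-A→TP-C = (-10, -22, 3.9).
Normal n = (TP-A→TP-B) × (TP-A→TP-C) = (-2593.4, 803, -2120).
So ∂z/∂x = −n_x/n_z = −1.22330 and ∂z/∂y = −n_y/n_z = 0.37877.
|∇z| = √(a²+b²) = 1.28060, so dip δ = arctan(1.28060) = 52.01°.
True thickness = vertical thickness × cos δ = 15.2 × cos 52.01° = 9.4 m.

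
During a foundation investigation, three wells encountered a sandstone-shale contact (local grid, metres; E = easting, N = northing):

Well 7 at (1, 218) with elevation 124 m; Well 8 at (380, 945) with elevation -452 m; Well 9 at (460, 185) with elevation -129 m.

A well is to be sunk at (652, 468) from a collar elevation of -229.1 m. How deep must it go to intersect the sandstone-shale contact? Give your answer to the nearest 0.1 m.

Let the plane be z = a·E + b·N + c.
Well 8−Well 7: 379a + 727b = −576;  Well 9−Well 7: 459a − 33b = −253.
Solving gives a = −0.58619, b = −0.48670.
Then c = 124 − a·1 − b·218 = 230.69.
At (652, 468): z_contact = −382.20 − 227.78 + 230.69 = -379.29 m.
Depth below ground = -229.1 − (-379.29) = 150.2 m.

150.2 m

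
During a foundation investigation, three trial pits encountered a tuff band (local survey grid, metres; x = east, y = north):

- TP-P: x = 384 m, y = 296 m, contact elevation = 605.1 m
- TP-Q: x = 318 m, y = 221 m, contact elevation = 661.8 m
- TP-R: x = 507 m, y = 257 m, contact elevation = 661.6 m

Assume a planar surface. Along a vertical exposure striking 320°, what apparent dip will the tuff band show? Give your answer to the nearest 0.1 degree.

38.8°

Two edge vectors: TP-P→TP-Q = (-66, -75, 56.7), TP-P→TP-R = (123, -39, 56.5).
Normal n = (TP-P→TP-Q) × (TP-P→TP-R) = (-2026.2, 10703.1, 11799).
So ∂z/∂x = −n_x/n_z = 0.17173 and ∂z/∂y = −n_y/n_z = −0.90712.
Unit vector along 320° is (sin 320°, cos 320°) = (-0.6428, 0.7660).
Slope in that direction = a·(-0.6428) + b·(0.7660) = −0.80528.
Apparent dip = arctan|0.80528| = 38.8° (true dip is 42.7°, so apparent ≤ true as expected).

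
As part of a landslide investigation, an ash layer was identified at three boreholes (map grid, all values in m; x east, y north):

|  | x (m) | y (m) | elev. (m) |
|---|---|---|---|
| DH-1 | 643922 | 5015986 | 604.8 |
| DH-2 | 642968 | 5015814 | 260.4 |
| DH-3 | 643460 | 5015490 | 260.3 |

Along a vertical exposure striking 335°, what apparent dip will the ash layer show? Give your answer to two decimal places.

15.14°

Let the plane be z = a·x + b·y + c.
DH-2−DH-1: −954a − 172b = −344.4;  DH-3−DH-1: −462a − 496b = −344.5.
Solving gives a = 0.28337, b = 0.43061.
Unit vector along 335° is (sin 335°, cos 335°) = (-0.4226, 0.9063).
Slope in that direction = a·(-0.4226) + b·(0.9063) = 0.27051.
Apparent dip = arctan|0.27051| = 15.14° (true dip is 27.3°, so apparent ≤ true as expected).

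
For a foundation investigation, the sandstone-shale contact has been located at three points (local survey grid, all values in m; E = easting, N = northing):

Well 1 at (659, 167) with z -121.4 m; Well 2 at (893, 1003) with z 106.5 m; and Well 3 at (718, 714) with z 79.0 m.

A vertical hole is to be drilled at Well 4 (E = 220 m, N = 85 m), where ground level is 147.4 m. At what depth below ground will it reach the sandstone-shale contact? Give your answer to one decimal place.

Two edge vectors: Well 1→Well 2 = (234, 836, 227.9), Well 1→Well 3 = (59, 547, 200.4).
Normal n = (Well 1→Well 2) × (Well 1→Well 3) = (42873.1, -33447.5, 78674).
So ∂z/∂E = −n_x/n_z = −0.544946 and ∂z/∂N = −n_y/n_z = 0.425140.
Intercept c from Well 1: -121.4 + 359.12 − 71.00 = 166.72.
At (220, 85): z_contact = −119.89 + 36.14 + 166.72 = 82.97 m.
Depth below ground = 147.4 − 82.97 = 64.4 m.

64.4 m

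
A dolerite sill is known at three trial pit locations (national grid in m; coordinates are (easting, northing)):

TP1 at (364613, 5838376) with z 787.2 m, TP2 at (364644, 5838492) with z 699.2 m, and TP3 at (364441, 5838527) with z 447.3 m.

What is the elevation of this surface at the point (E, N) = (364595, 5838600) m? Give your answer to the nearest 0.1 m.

534.6 m

Two edge vectors: TP1→TP2 = (31, 116, -88), TP1→TP3 = (-172, 151, -339.9).
Normal n = (TP1→TP2) × (TP1→TP3) = (-26140.4, 25672.9, 24633).
So ∂z/∂E = −n_x/n_z = 1.061194333 and ∂z/∂N = −n_y/n_z = −1.042215727.
Intercept c from TP1: 787.2 − 386925.25 + 6084847.29 = 5698709.24.
At (364595, 5838600): z = 386906.1 − 6085080.7 + 5698709.24 = 534.6 m.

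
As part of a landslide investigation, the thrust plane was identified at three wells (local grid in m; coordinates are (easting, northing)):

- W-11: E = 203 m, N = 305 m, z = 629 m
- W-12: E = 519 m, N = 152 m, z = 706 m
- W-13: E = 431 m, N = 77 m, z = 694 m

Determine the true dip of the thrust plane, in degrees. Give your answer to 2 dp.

Let the plane be z = a·E + b·N + c.
W-12−W-11: 316a − 153b = 77;  W-13−W-11: 228a − 228b = 65.
Solving gives a = 0.20479, b = −0.08029.
Gradient magnitude |∇z| = √(a² + b²) = √(0.04194 + 0.00645) = 0.21997.
True dip = arctan(0.21997) = 12.41°, dipping toward WNW (azimuth ≈ 291°).

12.41°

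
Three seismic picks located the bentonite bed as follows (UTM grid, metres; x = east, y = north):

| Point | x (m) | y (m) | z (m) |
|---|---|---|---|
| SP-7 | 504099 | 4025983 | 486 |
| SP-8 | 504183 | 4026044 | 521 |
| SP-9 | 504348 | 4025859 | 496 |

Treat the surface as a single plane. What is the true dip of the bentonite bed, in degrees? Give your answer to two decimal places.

19.96°

Two edge vectors: SP-7→SP-8 = (84, 61, 35), SP-7→SP-9 = (249, -124, 10).
Normal n = (SP-7→SP-8) × (SP-7→SP-9) = (4950, 7875, -25605).
So ∂z/∂x = −n_x/n_z = 0.19332 and ∂z/∂y = −n_y/n_z = 0.30756.
Gradient magnitude |∇z| = √(a² + b²) = √(0.03737 + 0.09459) = 0.36327.
True dip = arctan(0.36327) = 19.96°, dipping toward SSW (azimuth ≈ 212°).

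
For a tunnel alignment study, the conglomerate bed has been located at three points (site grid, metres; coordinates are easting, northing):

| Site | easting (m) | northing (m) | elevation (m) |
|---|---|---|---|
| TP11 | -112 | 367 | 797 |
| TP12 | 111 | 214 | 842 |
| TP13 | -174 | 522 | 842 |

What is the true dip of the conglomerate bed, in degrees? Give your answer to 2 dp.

36.98°

Let the plane be z = a·easting + b·northing + c.
TP12−TP11: 223a − 153b = 45;  TP13−TP11: −62a + 155b = 45.
Solving gives a = 0.55265, b = 0.51138.
Gradient magnitude |∇z| = √(a² + b²) = √(0.30543 + 0.26151) = 0.75295.
True dip = arctan(0.75295) = 36.98°, dipping toward SW (azimuth ≈ 227°).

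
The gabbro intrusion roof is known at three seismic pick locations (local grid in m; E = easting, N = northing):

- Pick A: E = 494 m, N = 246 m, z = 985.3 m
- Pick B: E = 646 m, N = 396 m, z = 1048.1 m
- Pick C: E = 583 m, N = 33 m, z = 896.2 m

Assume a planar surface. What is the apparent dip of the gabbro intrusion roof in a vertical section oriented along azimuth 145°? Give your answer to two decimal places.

18.91°

Two edge vectors: Pick A→Pick B = (152, 150, 62.8), Pick A→Pick C = (89, -213, -89.1).
Normal n = (Pick A→Pick B) × (Pick A→Pick C) = (11.4, 19132.4, -45726).
So ∂z/∂E = −n_x/n_z = 0.00025 and ∂z/∂N = −n_y/n_z = 0.41841.
Unit vector along 145° is (sin 145°, cos 145°) = (0.5736, -0.8192).
Slope in that direction = a·(0.5736) + b·(-0.8192) = −0.34260.
Apparent dip = arctan|0.34260| = 18.91° (true dip is 22.7°, so apparent ≤ true as expected).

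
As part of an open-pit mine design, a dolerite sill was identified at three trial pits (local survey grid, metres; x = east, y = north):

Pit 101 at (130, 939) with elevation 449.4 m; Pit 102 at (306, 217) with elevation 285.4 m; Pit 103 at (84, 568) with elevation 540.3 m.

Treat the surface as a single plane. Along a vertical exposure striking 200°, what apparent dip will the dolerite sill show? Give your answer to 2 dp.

27.46°

Two edge vectors: Pit 101→Pit 102 = (176, -722, -164), Pit 101→Pit 103 = (-46, -371, 90.9).
Normal n = (Pit 101→Pit 102) × (Pit 101→Pit 103) = (-126473.8, -8454.4, -98508).
So ∂z/∂x = −n_x/n_z = −1.28389 and ∂z/∂y = −n_y/n_z = −0.08582.
Unit vector along 200° is (sin 200°, cos 200°) = (-0.3420, -0.9397).
Slope in that direction = a·(-0.3420) + b·(-0.9397) = 0.51977.
Apparent dip = arctan|0.51977| = 27.46° (true dip is 52.1°, so apparent ≤ true as expected).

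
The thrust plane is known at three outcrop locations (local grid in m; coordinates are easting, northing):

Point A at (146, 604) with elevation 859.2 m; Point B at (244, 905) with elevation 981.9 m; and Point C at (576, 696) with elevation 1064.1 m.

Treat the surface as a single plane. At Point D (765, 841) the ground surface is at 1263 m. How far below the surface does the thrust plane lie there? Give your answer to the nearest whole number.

80 m

Two edge vectors: Point A→Point B = (98, 301, 122.7), Point A→Point C = (430, 92, 204.9).
Normal n = (Point A→Point B) × (Point A→Point C) = (50386.5, 32680.8, -120414).
So ∂z/∂easting = −n_x/n_z = 0.41844 and ∂z/∂northing = −n_y/n_z = 0.27140.
Intercept c from Point A: 859.2 − 61.09 − 163.93 = 634.18.
At (765, 841): z_contact = 320.1 + 228.3 + 634.18 = 1182.5 m.
Depth below ground = 1263 − 1182.5 = 80 m.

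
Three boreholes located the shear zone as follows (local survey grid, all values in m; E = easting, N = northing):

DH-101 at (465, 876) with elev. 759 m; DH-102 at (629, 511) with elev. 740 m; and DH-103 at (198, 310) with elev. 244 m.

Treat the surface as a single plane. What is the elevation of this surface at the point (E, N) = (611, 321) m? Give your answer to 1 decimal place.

633.8 m

Two edge vectors: DH-101→DH-102 = (164, -365, -19), DH-101→DH-103 = (-267, -566, -515).
Normal n = (DH-101→DH-102) × (DH-101→DH-103) = (177221, 89533, -190279).
So ∂z/∂E = −n_x/n_z = 0.93137 and ∂z/∂N = −n_y/n_z = 0.47054.
Intercept c from DH-101: 759 − 433.09 − 412.19 = −86.28.
At (611, 321): z = 569.1 + 151.0 − 86.28 = 633.8 m.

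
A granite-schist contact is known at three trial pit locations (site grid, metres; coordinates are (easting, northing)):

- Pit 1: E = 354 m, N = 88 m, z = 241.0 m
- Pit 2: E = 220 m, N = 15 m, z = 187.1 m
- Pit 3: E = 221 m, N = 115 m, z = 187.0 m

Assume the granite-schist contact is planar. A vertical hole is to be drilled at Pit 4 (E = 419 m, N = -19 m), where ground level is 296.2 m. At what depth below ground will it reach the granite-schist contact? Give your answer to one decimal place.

Let the plane be z = a·E + b·N + c.
Pit 2−Pit 1: −134a − 73b = −53.9;  Pit 3−Pit 1: −133a + 27b = −54.
Solving gives a = 0.40499, b = −0.00505.
Then c = 241 − a·354 − b·88 = 98.08.
At (419, -19): z_contact = 169.69 + 0.10 + 98.08 = 267.86 m.
Depth below ground = 296.2 − 267.86 = 28.3 m.

28.3 m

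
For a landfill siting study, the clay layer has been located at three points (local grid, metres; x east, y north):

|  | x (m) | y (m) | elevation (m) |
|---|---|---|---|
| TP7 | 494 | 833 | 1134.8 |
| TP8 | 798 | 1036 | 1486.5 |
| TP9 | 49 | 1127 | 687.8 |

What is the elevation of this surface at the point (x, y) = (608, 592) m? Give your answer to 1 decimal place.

Let the plane be z = a·x + b·y + c.
TP8−TP7: 304a + 203b = 351.7;  TP9−TP7: −445a + 294b = −447.
Solving gives a = 1.080294, b = 0.114731.
Then c = 1134.8 − a·494 − b·833 = 505.56.
At (608, 592): z = 656.8 + 67.9 + 505.56 = 1230.3 m.

1230.3 m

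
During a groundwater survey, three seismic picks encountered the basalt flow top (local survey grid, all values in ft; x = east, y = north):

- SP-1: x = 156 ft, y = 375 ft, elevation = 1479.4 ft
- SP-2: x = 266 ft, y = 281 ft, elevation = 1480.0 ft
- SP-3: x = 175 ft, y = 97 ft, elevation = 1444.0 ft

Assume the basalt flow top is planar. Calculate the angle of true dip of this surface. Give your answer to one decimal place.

Let the plane be z = a·x + b·y + c.
SP-2−SP-1: 110a − 94b = 0.6;  SP-3−SP-1: 19a − 278b = −35.4.
Solving gives a = 0.12136, b = 0.13563.
Gradient magnitude |∇z| = √(a² + b²) = √(0.01473 + 0.01840) = 0.18200.
True dip = arctan(0.18200) = 10.3°, dipping toward SW (azimuth ≈ 222°).

10.3°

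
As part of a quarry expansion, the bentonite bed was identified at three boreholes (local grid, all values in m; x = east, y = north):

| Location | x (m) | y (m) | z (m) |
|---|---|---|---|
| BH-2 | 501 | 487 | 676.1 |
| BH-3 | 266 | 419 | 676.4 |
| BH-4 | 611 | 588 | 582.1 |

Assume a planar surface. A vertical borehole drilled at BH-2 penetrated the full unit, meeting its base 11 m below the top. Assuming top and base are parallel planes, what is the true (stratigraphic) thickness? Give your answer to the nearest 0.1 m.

Two edge vectors: BH-2→BH-3 = (-235, -68, 0.3), BH-2→BH-4 = (110, 101, -94).
Normal n = (BH-2→BH-3) × (BH-2→BH-4) = (6361.7, -22057, -16255).
So ∂z/∂x = −n_x/n_z = 0.39137 and ∂z/∂y = −n_y/n_z = −1.35694.
|∇z| = √(a²+b²) = 1.41225, so dip δ = arctan(1.41225) = 54.70°.
True thickness = vertical thickness × cos δ = 11 × cos 54.70° = 6.4 m.

6.4 m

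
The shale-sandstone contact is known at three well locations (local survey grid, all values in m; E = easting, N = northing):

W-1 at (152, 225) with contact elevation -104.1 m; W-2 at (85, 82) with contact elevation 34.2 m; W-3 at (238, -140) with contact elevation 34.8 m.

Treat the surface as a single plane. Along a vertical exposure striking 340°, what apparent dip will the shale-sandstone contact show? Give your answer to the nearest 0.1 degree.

14.4°

Let the plane be z = a·E + b·N + c.
W-2−W-1: −67a − 143b = 138.3;  W-3−W-1: 86a − 365b = 138.9.
Solving gives a = −0.83304, b = −0.57683.
Unit vector along 340° is (sin 340°, cos 340°) = (-0.3420, 0.9397).
Slope in that direction = a·(-0.3420) + b·(0.9397) = −0.25712.
Apparent dip = arctan|0.25712| = 14.4° (true dip is 45.4°, so apparent ≤ true as expected).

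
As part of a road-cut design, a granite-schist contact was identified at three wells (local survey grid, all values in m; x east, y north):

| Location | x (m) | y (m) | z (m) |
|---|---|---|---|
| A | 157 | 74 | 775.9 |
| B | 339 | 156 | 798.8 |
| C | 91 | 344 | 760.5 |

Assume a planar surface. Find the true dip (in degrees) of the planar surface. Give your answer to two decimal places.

Let the plane be z = a·x + b·y + c.
B−A: 182a + 82b = 22.9;  C−A: −66a + 270b = −15.4.
Solving gives a = 0.13649, b = −0.02367.
Gradient magnitude |∇z| = √(a² + b²) = √(0.01863 + 0.00056) = 0.13853.
True dip = arctan(0.13853) = 7.89°, dipping toward W (azimuth ≈ 280°).

7.89°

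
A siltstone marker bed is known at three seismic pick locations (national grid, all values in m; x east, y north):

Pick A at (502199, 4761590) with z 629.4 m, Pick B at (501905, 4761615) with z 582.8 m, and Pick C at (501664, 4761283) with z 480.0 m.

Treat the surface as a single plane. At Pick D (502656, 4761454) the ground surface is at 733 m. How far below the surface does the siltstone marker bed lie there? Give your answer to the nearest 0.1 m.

49.0 m

Let the plane be z = a·x + b·y + c.
Pick B−Pick A: −294a + 25b = −46.6;  Pick C−Pick A: −535a − 307b = −149.4.
Solving gives a = 0.174087405, b = 0.183267878.
Then c = 629.4 − a·502199 − b·4761590 = −959443.62.
At (502656, 4761454): z_contact = 87506.08 + 872621.57 − 959443.62 = 684.03 m.
Depth below ground = 733 − 684.03 = 49.0 m.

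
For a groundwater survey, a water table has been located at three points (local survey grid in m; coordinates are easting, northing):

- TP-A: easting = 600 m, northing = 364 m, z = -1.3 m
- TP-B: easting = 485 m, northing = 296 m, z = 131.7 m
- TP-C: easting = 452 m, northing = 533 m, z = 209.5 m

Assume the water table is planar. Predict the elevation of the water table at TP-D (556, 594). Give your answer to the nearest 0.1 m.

89.1 m

Let the plane be z = a·easting + b·northing + c.
TP-B−TP-A: −115a − 68b = 133;  TP-C−TP-A: −148a + 169b = 210.8.
Solving gives a = −1.24789, b = 0.15451.
Then c = -1.3 − a·600 − b·364 = 691.19.
At (556, 594): z = −693.8 + 91.8 + 691.19 = 89.1 m.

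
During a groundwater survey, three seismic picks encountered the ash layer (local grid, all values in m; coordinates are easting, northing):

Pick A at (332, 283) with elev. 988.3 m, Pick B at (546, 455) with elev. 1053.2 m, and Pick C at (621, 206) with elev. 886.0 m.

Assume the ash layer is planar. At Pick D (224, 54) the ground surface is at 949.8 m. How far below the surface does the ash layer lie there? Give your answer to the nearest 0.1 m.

Two edge vectors: Pick A→Pick B = (214, 172, 64.9), Pick A→Pick C = (289, -77, -102.3).
Normal n = (Pick A→Pick B) × (Pick A→Pick C) = (-12598.3, 40648.3, -66186).
So ∂z/∂easting = −n_x/n_z = −0.19035 and ∂z/∂northing = −n_y/n_z = 0.61415.
Intercept c from Pick A: 988.3 + 63.20 − 173.81 = 877.69.
At (224, 54): z_contact = −42.64 + 33.16 + 877.69 = 868.22 m.
Depth below ground = 949.8 − 868.22 = 81.6 m.

81.6 m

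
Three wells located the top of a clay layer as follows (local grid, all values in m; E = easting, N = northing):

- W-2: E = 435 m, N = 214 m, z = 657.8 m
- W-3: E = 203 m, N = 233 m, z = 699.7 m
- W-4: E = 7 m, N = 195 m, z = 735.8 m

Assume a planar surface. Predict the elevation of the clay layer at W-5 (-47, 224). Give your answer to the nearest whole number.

Two edge vectors: W-2→W-3 = (-232, 19, 41.9), W-2→W-4 = (-428, -19, 78).
Normal n = (W-2→W-3) × (W-2→W-4) = (2278.1, 162.8, 12540).
So ∂z/∂E = −n_x/n_z = −0.18167 and ∂z/∂N = −n_y/n_z = −0.01298.
Intercept c from W-2: 657.8 + 79.03 + 2.78 = 739.60.
At (-47, 224): z = 8.5 − 2.9 + 739.60 = 745.2 m.

745 m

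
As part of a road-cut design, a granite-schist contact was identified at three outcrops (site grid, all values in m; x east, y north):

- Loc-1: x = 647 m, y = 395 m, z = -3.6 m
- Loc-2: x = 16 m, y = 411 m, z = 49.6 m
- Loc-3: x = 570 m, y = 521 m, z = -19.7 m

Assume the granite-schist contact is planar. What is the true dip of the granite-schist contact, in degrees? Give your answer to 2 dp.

11.46°

Two edge vectors: Loc-1→Loc-2 = (-631, 16, 53.2), Loc-1→Loc-3 = (-77, 126, -16.1).
Normal n = (Loc-1→Loc-2) × (Loc-1→Loc-3) = (-6960.8, -14255.5, -78274).
So ∂z/∂x = −n_x/n_z = −0.08893 and ∂z/∂y = −n_y/n_z = −0.18212.
Gradient magnitude |∇z| = √(a² + b²) = √(0.00791 + 0.03317) = 0.20267.
True dip = arctan(0.20267) = 11.46°, dipping toward NNE (azimuth ≈ 026°).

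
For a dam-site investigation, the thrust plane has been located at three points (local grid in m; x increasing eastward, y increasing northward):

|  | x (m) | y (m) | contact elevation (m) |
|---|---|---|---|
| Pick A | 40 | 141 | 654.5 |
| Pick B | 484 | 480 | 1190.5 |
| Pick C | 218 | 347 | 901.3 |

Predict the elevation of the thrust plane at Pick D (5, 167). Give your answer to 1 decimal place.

636.3 m

Two edge vectors: Pick A→Pick B = (444, 339, 536), Pick A→Pick C = (178, 206, 246.8).
Normal n = (Pick A→Pick B) × (Pick A→Pick C) = (-26750.8, -14171.2, 31122).
So ∂z/∂x = −n_x/n_z = 0.85955 and ∂z/∂y = −n_y/n_z = 0.45534.
Intercept c from Pick A: 654.5 − 34.38 − 64.20 = 555.91.
At (5, 167): z = 4.3 + 76.0 + 555.91 = 636.3 m.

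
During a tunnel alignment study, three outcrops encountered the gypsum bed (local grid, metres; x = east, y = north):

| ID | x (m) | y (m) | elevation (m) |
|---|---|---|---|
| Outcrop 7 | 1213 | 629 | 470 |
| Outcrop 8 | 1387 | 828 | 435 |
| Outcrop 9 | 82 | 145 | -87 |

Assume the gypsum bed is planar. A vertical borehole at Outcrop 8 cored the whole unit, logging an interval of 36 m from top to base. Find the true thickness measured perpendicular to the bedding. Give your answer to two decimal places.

Two edge vectors: Outcrop 7→Outcrop 8 = (174, 199, -35), Outcrop 7→Outcrop 9 = (-1131, -484, -557).
Normal n = (Outcrop 7→Outcrop 8) × (Outcrop 7→Outcrop 9) = (-127783, 136503, 140853).
So ∂z/∂x = −n_x/n_z = 0.90721 and ∂z/∂y = −n_y/n_z = −0.96912.
|∇z| = √(a²+b²) = 1.32748, so dip δ = arctan(1.32748) = 53.01°.
True thickness = vertical thickness × cos δ = 36 × cos 53.01° = 21.66 m.

21.66 m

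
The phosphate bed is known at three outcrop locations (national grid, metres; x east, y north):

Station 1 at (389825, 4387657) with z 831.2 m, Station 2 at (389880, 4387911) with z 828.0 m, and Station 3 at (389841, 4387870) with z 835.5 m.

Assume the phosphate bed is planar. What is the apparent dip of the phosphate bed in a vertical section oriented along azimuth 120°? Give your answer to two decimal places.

12.38°

Let the plane be z = a·x + b·y + c.
Station 2−Station 1: 55a + 254b = −3.2;  Station 3−Station 1: 16a + 213b = 4.3.
Solving gives a = −0.23184, b = 0.03760.
Unit vector along 120° is (sin 120°, cos 120°) = (0.8660, -0.5000).
Slope in that direction = a·(0.8660) + b·(-0.5000) = −0.21958.
Apparent dip = arctan|0.21958| = 12.38° (true dip is 13.2°, so apparent ≤ true as expected).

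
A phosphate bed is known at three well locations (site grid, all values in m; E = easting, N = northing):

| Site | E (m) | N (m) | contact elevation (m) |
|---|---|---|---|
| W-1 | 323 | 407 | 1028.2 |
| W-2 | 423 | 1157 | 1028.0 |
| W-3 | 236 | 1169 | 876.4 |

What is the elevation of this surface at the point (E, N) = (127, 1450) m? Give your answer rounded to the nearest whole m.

759 m

Two edge vectors: W-1→W-2 = (100, 750, -0.2), W-1→W-3 = (-87, 762, -151.8).
Normal n = (W-1→W-2) × (W-1→W-3) = (-113697.6, 15197.4, 141450).
So ∂z/∂E = −n_x/n_z = 0.80380 and ∂z/∂N = −n_y/n_z = −0.10744.
Intercept c from W-1: 1028.2 − 259.63 + 43.73 = 812.30.
At (127, 1450): z = 102.1 − 155.8 + 812.30 = 758.6 m.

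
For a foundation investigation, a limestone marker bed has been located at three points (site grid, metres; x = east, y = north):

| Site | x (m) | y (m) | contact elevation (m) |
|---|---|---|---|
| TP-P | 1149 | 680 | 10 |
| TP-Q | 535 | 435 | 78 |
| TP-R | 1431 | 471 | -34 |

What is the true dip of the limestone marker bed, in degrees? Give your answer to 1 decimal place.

7.6°

Two edge vectors: TP-P→TP-Q = (-614, -245, 68), TP-P→TP-R = (282, -209, -44).
Normal n = (TP-P→TP-Q) × (TP-P→TP-R) = (24992, -7840, 197416).
So ∂z/∂x = −n_x/n_z = −0.12660 and ∂z/∂y = −n_y/n_z = 0.03971.
Gradient magnitude |∇z| = √(a² + b²) = √(0.01603 + 0.00158) = 0.13268.
True dip = arctan(0.13268) = 7.6°, dipping toward ESE (azimuth ≈ 107°).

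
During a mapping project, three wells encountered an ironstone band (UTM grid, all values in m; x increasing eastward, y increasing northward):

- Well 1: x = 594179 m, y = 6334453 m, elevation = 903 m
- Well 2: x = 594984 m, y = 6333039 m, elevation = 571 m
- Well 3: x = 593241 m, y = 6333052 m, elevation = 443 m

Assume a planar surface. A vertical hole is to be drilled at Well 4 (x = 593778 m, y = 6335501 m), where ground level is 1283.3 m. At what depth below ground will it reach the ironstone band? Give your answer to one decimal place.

119.5 m

Two edge vectors: Well 1→Well 2 = (805, -1414, -332), Well 1→Well 3 = (-938, -1401, -460).
Normal n = (Well 1→Well 2) × (Well 1→Well 3) = (185308, 681716, -2454137).
So ∂z/∂x = −n_x/n_z = 0.075508417 and ∂z/∂y = −n_y/n_z = 0.277782373.
Intercept c from Well 1: 903 − 44865.52 − 1759599.39 = −1803561.90.
At (593778, 6335501): z_contact = 44835.24 + 1759890.50 − 1803561.90 = 1163.84 m.
Depth below ground = 1283.3 − 1163.84 = 119.5 m.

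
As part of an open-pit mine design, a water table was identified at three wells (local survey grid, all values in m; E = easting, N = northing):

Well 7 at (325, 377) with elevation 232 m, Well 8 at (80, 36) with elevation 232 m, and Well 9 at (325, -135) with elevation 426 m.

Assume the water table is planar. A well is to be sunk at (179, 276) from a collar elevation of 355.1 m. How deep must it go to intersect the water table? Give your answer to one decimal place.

Two edge vectors: Well 7→Well 8 = (-245, -341, 0), Well 7→Well 9 = (0, -512, 194).
Normal n = (Well 7→Well 8) × (Well 7→Well 9) = (-66154, 47530, 125440).
So ∂z/∂E = −n_x/n_z = 0.52738 and ∂z/∂N = −n_y/n_z = −0.37891.
Intercept c from Well 7: 232 − 171.40 + 142.85 = 203.45.
At (179, 276): z_contact = 94.40 − 104.58 + 203.45 = 193.27 m.
Depth below ground = 355.1 − 193.27 = 161.8 m.

161.8 m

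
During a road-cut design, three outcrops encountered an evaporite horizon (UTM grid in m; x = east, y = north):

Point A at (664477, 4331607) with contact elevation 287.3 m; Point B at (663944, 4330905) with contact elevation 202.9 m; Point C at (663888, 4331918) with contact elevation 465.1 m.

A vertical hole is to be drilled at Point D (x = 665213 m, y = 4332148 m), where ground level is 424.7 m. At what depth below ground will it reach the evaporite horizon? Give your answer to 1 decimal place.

Two edge vectors: Point A→Point B = (-533, -702, -84.4), Point A→Point C = (-589, 311, 177.8).
Normal n = (Point A→Point B) × (Point A→Point C) = (-98567.2, 144479, -579241).
So ∂z/∂x = −n_x/n_z = −0.170166131 and ∂z/∂y = −n_y/n_z = 0.249428131.
Intercept c from Point A: 287.3 + 113071.48 − 1080424.64 = −967065.86.
At (665213, 4332148): z_contact = −113196.72 + 1080559.58 − 967065.86 = 297.00 m.
Depth below ground = 424.7 − 297.00 = 127.7 m.

127.7 m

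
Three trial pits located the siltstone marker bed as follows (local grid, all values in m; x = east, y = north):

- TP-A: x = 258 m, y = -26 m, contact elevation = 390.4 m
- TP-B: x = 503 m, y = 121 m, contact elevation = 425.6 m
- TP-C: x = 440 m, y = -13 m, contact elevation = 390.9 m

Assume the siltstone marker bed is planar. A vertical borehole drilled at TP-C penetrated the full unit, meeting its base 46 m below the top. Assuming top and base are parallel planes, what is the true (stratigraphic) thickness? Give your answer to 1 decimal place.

Let the plane be z = a·x + b·y + c.
TP-B−TP-A: 245a + 147b = 35.2;  TP-C−TP-A: 182a + 13b = 0.5.
Solving gives a = −0.01630, b = 0.26662.
|∇z| = √(a²+b²) = 0.26711, so dip δ = arctan(0.26711) = 14.96°.
True thickness = vertical thickness × cos δ = 46 × cos 14.96° = 44.4 m.

44.4 m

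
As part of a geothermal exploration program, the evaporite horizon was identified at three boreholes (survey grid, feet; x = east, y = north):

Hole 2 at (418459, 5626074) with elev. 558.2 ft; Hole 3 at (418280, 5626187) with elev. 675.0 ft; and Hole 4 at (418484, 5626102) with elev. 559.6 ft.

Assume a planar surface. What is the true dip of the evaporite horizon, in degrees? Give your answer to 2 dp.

29.55°

Two edge vectors: Hole 2→Hole 3 = (-179, 113, 116.8), Hole 2→Hole 4 = (25, 28, 1.4).
Normal n = (Hole 2→Hole 3) × (Hole 2→Hole 4) = (-3112.2, 3170.6, -7837).
So ∂z/∂x = −n_x/n_z = −0.39712 and ∂z/∂y = −n_y/n_z = 0.40457.
Gradient magnitude |∇z| = √(a² + b²) = √(0.15770 + 0.16368) = 0.56690.
True dip = arctan(0.56690) = 29.55°, dipping toward SE (azimuth ≈ 136°).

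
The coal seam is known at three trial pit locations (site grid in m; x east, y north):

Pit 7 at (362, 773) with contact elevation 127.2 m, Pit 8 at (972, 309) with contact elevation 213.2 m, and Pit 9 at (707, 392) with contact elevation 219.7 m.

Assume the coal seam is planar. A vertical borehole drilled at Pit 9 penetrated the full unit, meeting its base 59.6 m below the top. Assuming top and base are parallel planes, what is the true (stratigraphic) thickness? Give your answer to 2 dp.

55.42 m

Two edge vectors: Pit 7→Pit 8 = (610, -464, 86), Pit 7→Pit 9 = (345, -381, 92.5).
Normal n = (Pit 7→Pit 8) × (Pit 7→Pit 9) = (-10154, -26755, -72330).
So ∂z/∂x = −n_x/n_z = −0.14038 and ∂z/∂y = −n_y/n_z = −0.36990.
|∇z| = √(a²+b²) = 0.39565, so dip δ = arctan(0.39565) = 21.59°.
True thickness = vertical thickness × cos δ = 59.6 × cos 21.59° = 55.42 m.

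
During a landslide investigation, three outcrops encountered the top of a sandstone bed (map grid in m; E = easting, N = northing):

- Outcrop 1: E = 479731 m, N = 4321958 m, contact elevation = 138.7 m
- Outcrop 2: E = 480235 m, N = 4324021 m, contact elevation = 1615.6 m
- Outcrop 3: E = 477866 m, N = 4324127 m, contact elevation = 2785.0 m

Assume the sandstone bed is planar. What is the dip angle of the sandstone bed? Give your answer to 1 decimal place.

43.4°

Two edge vectors: Outcrop 1→Outcrop 2 = (504, 2063, 1476.9), Outcrop 1→Outcrop 3 = (-1865, 2169, 2646.3).
Normal n = (Outcrop 1→Outcrop 2) × (Outcrop 1→Outcrop 3) = (2255920.8, -4088153.7, 4940671).
So ∂z/∂E = −n_x/n_z = −0.45660 and ∂z/∂N = −n_y/n_z = 0.82745.
Gradient magnitude |∇z| = √(a² + b²) = √(0.20849 + 0.68467) = 0.94507.
True dip = arctan(0.94507) = 43.4°, dipping toward SSE (azimuth ≈ 151°).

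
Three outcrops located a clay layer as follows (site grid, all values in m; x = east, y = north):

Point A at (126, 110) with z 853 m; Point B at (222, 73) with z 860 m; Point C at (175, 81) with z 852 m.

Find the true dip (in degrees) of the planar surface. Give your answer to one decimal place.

Let the plane be z = a·x + b·y + c.
Point B−Point A: 96a − 37b = 7;  Point C−Point A: 49a − 29b = −1.
Solving gives a = 0.24717, b = 0.45211.
Gradient magnitude |∇z| = √(a² + b²) = √(0.06109 + 0.20440) = 0.51526.
True dip = arctan(0.51526) = 27.3°, dipping toward SSW (azimuth ≈ 209°).

27.3°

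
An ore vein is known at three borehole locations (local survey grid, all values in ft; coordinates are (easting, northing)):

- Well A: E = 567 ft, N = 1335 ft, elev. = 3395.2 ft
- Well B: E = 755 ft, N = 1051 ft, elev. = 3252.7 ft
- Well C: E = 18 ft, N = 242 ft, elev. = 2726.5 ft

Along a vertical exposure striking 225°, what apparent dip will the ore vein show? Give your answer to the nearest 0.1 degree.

25.0°

Let the plane be z = a·E + b·N + c.
Well B−Well A: 188a − 284b = −142.5;  Well C−Well A: −549a − 1093b = −668.7.
Solving gives a = 0.09452, b = 0.56433.
Unit vector along 225° is (sin 225°, cos 225°) = (-0.7071, -0.7071).
Slope in that direction = a·(-0.7071) + b·(-0.7071) = −0.46587.
Apparent dip = arctan|0.46587| = 25.0° (true dip is 29.8°, so apparent ≤ true as expected).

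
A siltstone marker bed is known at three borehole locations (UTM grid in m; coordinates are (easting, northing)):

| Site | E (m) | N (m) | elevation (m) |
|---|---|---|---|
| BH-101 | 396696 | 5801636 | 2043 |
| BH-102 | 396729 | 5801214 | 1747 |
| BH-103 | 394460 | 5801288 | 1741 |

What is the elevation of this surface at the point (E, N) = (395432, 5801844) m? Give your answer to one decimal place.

2157.0 m

Let the plane be z = a·E + b·N + c.
BH-102−BH-101: 33a − 422b = −296;  BH-103−BH-101: −2236a − 348b = −302.
Solving gives a = 0.025585398, b = 0.703422555.
Then c = 2043 − a·396696 − b·5801636 = −4089108.24.
At (395432, 5801844): z = 10117.3 + 4081147.9 − 4089108.24 = 2157.0 m.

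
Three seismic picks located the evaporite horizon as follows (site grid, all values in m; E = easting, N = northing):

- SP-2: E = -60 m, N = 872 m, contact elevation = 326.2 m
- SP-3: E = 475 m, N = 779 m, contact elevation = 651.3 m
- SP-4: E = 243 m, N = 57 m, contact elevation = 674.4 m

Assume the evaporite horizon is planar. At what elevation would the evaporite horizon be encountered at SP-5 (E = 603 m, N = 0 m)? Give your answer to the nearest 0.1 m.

892.0 m

Let the plane be z = a·E + b·N + c.
SP-3−SP-2: 535a − 93b = 325.1;  SP-4−SP-2: 303a − 815b = 348.2.
Solving gives a = 0.57025, b = −0.21523.
Then c = 326.2 − a·-60 − b·872 = 548.10.
At (603, 0): z = 343.9 + 0.0 + 548.10 = 892.0 m.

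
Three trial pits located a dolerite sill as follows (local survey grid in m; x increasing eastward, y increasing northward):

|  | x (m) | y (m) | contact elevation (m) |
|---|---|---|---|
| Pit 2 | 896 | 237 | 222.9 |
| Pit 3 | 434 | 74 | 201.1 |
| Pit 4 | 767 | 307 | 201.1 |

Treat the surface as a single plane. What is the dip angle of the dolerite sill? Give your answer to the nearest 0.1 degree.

9.4°

Let the plane be z = a·x + b·y + c.
Pit 3−Pit 2: −462a − 163b = −21.8;  Pit 4−Pit 2: −129a + 70b = −21.8.
Solving gives a = 0.09518, b = −0.13603.
Gradient magnitude |∇z| = √(a² + b²) = √(0.00906 + 0.01850) = 0.16602.
True dip = arctan(0.16602) = 9.4°, dipping toward NW (azimuth ≈ 325°).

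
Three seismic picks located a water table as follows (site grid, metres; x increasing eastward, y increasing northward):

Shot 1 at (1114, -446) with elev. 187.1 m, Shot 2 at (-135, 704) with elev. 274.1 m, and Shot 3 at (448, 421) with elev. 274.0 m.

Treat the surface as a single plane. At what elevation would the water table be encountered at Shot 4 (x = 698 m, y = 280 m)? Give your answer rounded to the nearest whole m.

271 m

Let the plane be z = a·x + b·y + c.
Shot 2−Shot 1: −1249a + 1150b = 87;  Shot 3−Shot 1: −666a + 867b = 86.9.
Solving gives a = 0.07731, b = 0.15962.
Then c = 187.1 − a·1114 − b·-446 = 172.17.
At (698, 280): z = 54.0 + 44.7 + 172.17 = 270.8 m.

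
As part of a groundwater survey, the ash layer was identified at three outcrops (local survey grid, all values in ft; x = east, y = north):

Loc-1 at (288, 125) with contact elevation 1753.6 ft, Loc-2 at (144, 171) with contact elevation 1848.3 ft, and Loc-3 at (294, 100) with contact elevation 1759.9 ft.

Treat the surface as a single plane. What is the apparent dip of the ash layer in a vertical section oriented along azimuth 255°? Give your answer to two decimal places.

41.58°

Let the plane be z = a·x + b·y + c.
Loc-2−Loc-1: −144a + 46b = 94.7;  Loc-3−Loc-1: 6a − 25b = 6.3.
Solving gives a = −0.79943, b = −0.44386.
Unit vector along 255° is (sin 255°, cos 255°) = (-0.9659, -0.2588).
Slope in that direction = a·(-0.9659) + b·(-0.2588) = 0.88707.
Apparent dip = arctan|0.88707| = 41.58° (true dip is 42.4°, so apparent ≤ true as expected).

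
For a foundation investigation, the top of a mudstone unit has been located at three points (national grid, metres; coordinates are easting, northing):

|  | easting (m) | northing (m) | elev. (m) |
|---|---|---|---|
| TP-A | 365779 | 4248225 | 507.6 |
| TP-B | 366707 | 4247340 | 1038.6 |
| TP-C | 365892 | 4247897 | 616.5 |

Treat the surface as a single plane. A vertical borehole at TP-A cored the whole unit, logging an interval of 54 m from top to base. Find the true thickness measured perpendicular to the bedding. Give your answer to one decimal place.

49.6 m

Two edge vectors: TP-A→TP-B = (928, -885, 531), TP-A→TP-C = (113, -328, 108.9).
Normal n = (TP-A→TP-B) × (TP-A→TP-C) = (77791.5, -41056.2, -204379).
So ∂z/∂easting = −n_x/n_z = 0.38062 and ∂z/∂northing = −n_y/n_z = −0.20088.
|∇z| = √(a²+b²) = 0.43038, so dip δ = arctan(0.43038) = 23.29°.
True thickness = vertical thickness × cos δ = 54 × cos 23.29° = 49.6 m.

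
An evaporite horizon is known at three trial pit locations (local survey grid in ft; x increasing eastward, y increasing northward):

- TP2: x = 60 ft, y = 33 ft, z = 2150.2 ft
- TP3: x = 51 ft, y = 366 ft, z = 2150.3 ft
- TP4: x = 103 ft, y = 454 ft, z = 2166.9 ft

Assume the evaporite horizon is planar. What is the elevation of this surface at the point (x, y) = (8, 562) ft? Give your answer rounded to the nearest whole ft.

Let the plane be z = a·x + b·y + c.
TP3−TP2: −9a + 333b = 0.1;  TP4−TP2: 43a + 421b = 16.7.
Solving gives a = 0.30478, b = 0.00854.
Then c = 2150.2 − a·60 − b·33 = 2131.63.
At (8, 562): z = 2.4 + 4.8 + 2131.63 = 2138.9 ft.

2139 ft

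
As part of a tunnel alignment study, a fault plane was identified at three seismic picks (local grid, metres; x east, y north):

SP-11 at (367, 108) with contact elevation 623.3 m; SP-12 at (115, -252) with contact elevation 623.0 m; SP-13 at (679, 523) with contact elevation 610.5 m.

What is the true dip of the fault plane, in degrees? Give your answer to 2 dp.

Let the plane be z = a·x + b·y + c.
SP-12−SP-11: −252a − 360b = −0.3;  SP-13−SP-11: 312a + 415b = −12.8.
Solving gives a = −0.61143, b = 0.42884.
Gradient magnitude |∇z| = √(a² + b²) = √(0.37385 + 0.18390) = 0.74683.
True dip = arctan(0.74683) = 36.75°, dipping toward SE (azimuth ≈ 125°).

36.75°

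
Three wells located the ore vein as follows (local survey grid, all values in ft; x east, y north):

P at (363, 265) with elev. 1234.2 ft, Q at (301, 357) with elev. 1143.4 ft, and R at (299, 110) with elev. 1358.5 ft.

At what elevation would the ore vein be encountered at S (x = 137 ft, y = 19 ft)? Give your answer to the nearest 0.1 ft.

Two edge vectors: P→Q = (-62, 92, -90.8), P→R = (-64, -155, 124.3).
Normal n = (P→Q) × (P→R) = (-2638.4, 13517.8, 15498).
So ∂z/∂x = −n_x/n_z = 0.17024 and ∂z/∂y = −n_y/n_z = −0.87223.
Intercept c from P: 1234.2 − 61.80 + 231.14 = 1403.54.
At (137, 19): z = 23.3 − 16.6 + 1403.54 = 1410.3 ft.

1410.3 ft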